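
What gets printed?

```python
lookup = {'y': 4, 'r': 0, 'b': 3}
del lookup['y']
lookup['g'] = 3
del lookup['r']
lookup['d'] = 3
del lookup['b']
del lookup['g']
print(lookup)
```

{'d': 3}

del 'y' → {'r': 0, 'b': 3}
lookup['g'] = 3 → {'r': 0, 'b': 3, 'g': 3}
del 'r' → {'b': 3, 'g': 3}
lookup['d'] = 3 → {'b': 3, 'g': 3, 'd': 3}
del 'b' → {'g': 3, 'd': 3}
del 'g' → {'d': 3}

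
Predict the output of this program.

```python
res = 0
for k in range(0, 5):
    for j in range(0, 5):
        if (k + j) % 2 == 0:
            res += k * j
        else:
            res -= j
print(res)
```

28

k=0,j=0: even sum, res = 0+0 = 0
k=0,j=1: odd sum, res = 0-1 = -1
k=0,j=2: even sum, res = (-1)+0 = -1
k=0,j=3: odd sum, res = (-1)-3 = -4
k=0,j=4: even sum, res = (-4)+0 = -4
k=1,j=0: odd sum, res = (-4)-0 = -4
k=1,j=1: even sum, res = (-4)+1 = -3
k=1,j=2: odd sum, res = (-3)-2 = -5
k=1,j=3: even sum, res = (-5)+3 = -2
k=1,j=4: odd sum, res = (-2)-4 = -6
k=2,j=0: even sum, res = (-6)+0 = -6
k=2,j=1: odd sum, res = (-6)-1 = -7
k=2,j=2: even sum, res = (-7)+4 = -3
k=2,j=3: odd sum, res = (-3)-3 = -6
k=2,j=4: even sum, res = (-6)+8 = 2
k=3,j=0: odd sum, res = 2-0 = 2
k=3,j=1: even sum, res = 2+3 = 5
k=3,j=2: odd sum, res = 5-2 = 3
k=3,j=3: even sum, res = 3+9 = 12
k=3,j=4: odd sum, res = 12-4 = 8
k=4,j=0: even sum, res = 8+0 = 8
k=4,j=1: odd sum, res = 8-1 = 7
k=4,j=2: even sum, res = 7+8 = 15
k=4,j=3: odd sum, res = 15-3 = 12
k=4,j=4: even sum, res = 12+16 = 28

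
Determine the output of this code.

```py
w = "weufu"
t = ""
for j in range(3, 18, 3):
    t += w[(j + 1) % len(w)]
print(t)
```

uuwfe

j=3: add w[4]='u' → 'u'
j=6: add w[2]='u' → 'uu'
j=9: add w[0]='w' → 'uuw'
j=12: add w[3]='f' → 'uuwf'
j=15: add w[1]='e' → 'uuwfe'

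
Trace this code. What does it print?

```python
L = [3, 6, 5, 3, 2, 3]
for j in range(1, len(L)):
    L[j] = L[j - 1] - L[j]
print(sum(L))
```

-48

j=1: L[1] = 3-6 = -3 → [3, -3, 5, 3, 2, 3]
j=2: L[2] = (-3)-5 = -8 → [3, -3, -8, 3, 2, 3]
j=3: L[3] = (-8)-3 = -11 → [3, -3, -8, -11, 2, 3]
j=4: L[4] = (-11)-2 = -13 → [3, -3, -8, -11, -13, 3]
j=5: L[5] = (-13)-3 = -16 → [3, -3, -8, -11, -13, -16]
sum = -48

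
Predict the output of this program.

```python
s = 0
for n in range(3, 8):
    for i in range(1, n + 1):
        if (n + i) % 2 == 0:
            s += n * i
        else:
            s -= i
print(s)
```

232

n=3,i=1: even sum, s = 0+3 = 3
n=3,i=2: odd sum, s = 3-2 = 1
n=3,i=3: even sum, s = 1+9 = 10
n=4,i=1: odd sum, s = 10-1 = 9
n=4,i=2: even sum, s = 9+8 = 17
n=4,i=3: odd sum, s = 17-3 = 14
n=4,i=4: even sum, s = 14+16 = 30
n=5,i=1: even sum, s = 30+5 = 35
n=5,i=2: odd sum, s = 35-2 = 33
n=5,i=3: even sum, s = 33+15 = 48
n=5,i=4: odd sum, s = 48-4 = 44
n=5,i=5: even sum, s = 44+25 = 69
n=6,i=1: odd sum, s = 69-1 = 68
n=6,i=2: even sum, s = 68+12 = 80
n=6,i=3: odd sum, s = 80-3 = 77
n=6,i=4: even sum, s = 77+24 = 101
n=6,i=5: odd sum, s = 101-5 = 96
n=6,i=6: even sum, s = 96+36 = 132
n=7,i=1: even sum, s = 132+7 = 139
n=7,i=2: odd sum, s = 139-2 = 137
n=7,i=3: even sum, s = 137+21 = 158
n=7,i=4: odd sum, s = 158-4 = 154
n=7,i=5: even sum, s = 154+35 = 189
n=7,i=6: odd sum, s = 189-6 = 183
n=7,i=7: even sum, s = 183+49 = 232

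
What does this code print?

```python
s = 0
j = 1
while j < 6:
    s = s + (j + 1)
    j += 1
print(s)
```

j=1: s = 0+2 = 2
j=2: s = 2+3 = 5
j=3: s = 5+4 = 9
j=4: s = 9+5 = 14
j=5: s = 14+6 = 20

20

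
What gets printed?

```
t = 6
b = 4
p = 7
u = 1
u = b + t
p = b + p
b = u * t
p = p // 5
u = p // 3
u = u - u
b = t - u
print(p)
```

2

u = 4+6 = 10
p = 4+7 = 11
b = 10*6 = 60
p = 11//5 = 2
u = 2//3 = 0
u = 0-0 = 0
b = 6-0 = 6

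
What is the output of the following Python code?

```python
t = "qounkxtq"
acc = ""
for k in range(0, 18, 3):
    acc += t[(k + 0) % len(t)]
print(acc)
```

k=0: add t[0]='q' → 'q'
k=3: add t[3]='n' → 'qn'
k=6: add t[6]='t' → 'qnt'
k=9: add t[1]='o' → 'qnto'
k=12: add t[4]='k' → 'qntok'
k=15: add t[7]='q' → 'qntokq'

qntokq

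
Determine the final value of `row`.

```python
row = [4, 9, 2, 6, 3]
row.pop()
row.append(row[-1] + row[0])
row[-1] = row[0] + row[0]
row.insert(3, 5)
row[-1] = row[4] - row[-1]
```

pop() removes 3 → [4, 9, 2, 6]
append row[-1]+row[0] = 6+4 = 10 → [4, 9, 2, 6, 10]
row[-1] = row[0]+row[0] = 4+4 = 8 → [4, 9, 2, 6, 8]
insert 5 at 3 → [4, 9, 2, 5, 6, 8]
row[-1] = row[4]-row[-1] = 6-8 = -2 → [4, 9, 2, 5, 6, -2]

[4, 9, 2, 5, 6, -2]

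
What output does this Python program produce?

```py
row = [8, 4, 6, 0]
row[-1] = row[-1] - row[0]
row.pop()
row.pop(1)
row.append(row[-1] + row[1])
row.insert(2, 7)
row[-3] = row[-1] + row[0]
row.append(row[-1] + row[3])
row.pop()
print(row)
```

[8, 20, 7, 12]

row[-1] = row[-1]-row[0] = 0-8 = -8 → [8, 4, 6, -8]
pop() removes -8 → [8, 4, 6]
pop(1) removes 4 → [8, 6]
append row[-1]+row[1] = 6+6 = 12 → [8, 6, 12]
insert 7 at 2 → [8, 6, 7, 12]
row[-3] = row[-1]+row[0] = 12+8 = 20 → [8, 20, 7, 12]
append row[-1]+row[3] = 12+12 = 24 → [8, 20, 7, 12, 24]
pop() removes 24 → [8, 20, 7, 12]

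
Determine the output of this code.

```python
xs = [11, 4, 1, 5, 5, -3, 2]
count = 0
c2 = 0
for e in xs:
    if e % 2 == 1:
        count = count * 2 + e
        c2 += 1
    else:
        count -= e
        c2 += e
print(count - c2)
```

e=11: odd, count = 0*2+11 = 11; c2=1
e=4: not odd, count = 11-4 = 7; c2=5
e=1: odd, count = 7*2+1 = 15; c2=6
e=5: odd, count = 15*2+5 = 35; c2=7
e=5: odd, count = 35*2+5 = 75; c2=8
e=-3: odd, count = 75*2+(-3) = 147; c2=9
e=2: not odd, count = 147-2 = 145; c2=11
count-c2 = 145-11 = 134

134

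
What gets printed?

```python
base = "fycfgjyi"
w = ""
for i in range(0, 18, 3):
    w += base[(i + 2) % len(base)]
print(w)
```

i=0: add base[2]='c' → 'c'
i=3: add base[5]='j' → 'cj'
i=6: add base[0]='f' → 'cjf'
i=9: add base[3]='f' → 'cjff'
i=12: add base[6]='y' → 'cjffy'
i=15: add base[1]='y' → 'cjffyy'

cjffyy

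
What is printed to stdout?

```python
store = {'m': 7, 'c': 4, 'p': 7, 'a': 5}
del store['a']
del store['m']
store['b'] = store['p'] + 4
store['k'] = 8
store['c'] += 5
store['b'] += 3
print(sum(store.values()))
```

38

del 'a' → {'m': 7, 'c': 4, 'p': 7}
del 'm' → {'c': 4, 'p': 7}
store['b'] = store['p']+4 = 11 → {'c': 4, 'p': 7, 'b': 11}
store['k'] = 8 → {'c': 4, 'p': 7, 'b': 11, 'k': 8}
store['c'] = 4+5 = 9 → {'c': 9, 'p': 7, 'b': 11, 'k': 8}
store['b'] = 11+3 = 14 → {'c': 9, 'p': 7, 'b': 14, 'k': 8}
sum of values = 38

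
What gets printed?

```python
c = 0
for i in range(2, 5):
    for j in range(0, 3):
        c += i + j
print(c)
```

36

i=2,j=0: c = 0+2 = 2
i=2,j=1: c = 2+3 = 5
i=2,j=2: c = 5+4 = 9
i=3,j=0: c = 9+3 = 12
i=3,j=1: c = 12+4 = 16
i=3,j=2: c = 16+5 = 21
i=4,j=0: c = 21+4 = 25
i=4,j=1: c = 25+5 = 30
i=4,j=2: c = 30+6 = 36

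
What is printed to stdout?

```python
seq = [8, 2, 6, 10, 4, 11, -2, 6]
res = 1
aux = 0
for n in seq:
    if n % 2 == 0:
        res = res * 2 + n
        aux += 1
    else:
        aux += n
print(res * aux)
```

n=8: even, res = 1*2+8 = 10; aux=1
n=2: even, res = 10*2+2 = 22; aux=2
n=6: even, res = 22*2+6 = 50; aux=3
n=10: even, res = 50*2+10 = 110; aux=4
n=4: even, res = 110*2+4 = 224; aux=5
n=11: not even; aux=16
n=-2: even, res = 224*2+(-2) = 446; aux=17
n=6: even, res = 446*2+6 = 898; aux=18
res*aux = 898*18 = 16164

16164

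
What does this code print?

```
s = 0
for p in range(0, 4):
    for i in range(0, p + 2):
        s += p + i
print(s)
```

46

p=0,i=0: s = 0+0 = 0
p=0,i=1: s = 0+1 = 1
p=1,i=0: s = 1+1 = 2
p=1,i=1: s = 2+2 = 4
p=1,i=2: s = 4+3 = 7
p=2,i=0: s = 7+2 = 9
p=2,i=1: s = 9+3 = 12
p=2,i=2: s = 12+4 = 16
p=2,i=3: s = 16+5 = 21
p=3,i=0: s = 21+3 = 24
p=3,i=1: s = 24+4 = 28
p=3,i=2: s = 28+5 = 33
p=3,i=3: s = 33+6 = 39
p=3,i=4: s = 39+7 = 46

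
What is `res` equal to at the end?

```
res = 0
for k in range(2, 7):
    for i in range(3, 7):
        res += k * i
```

k=2,i=3: res = 0+6 = 6
k=2,i=4: res = 6+8 = 14
k=2,i=5: res = 14+10 = 24
k=2,i=6: res = 24+12 = 36
k=3,i=3: res = 36+9 = 45
k=3,i=4: res = 45+12 = 57
k=3,i=5: res = 57+15 = 72
k=3,i=6: res = 72+18 = 90
k=4,i=3: res = 90+12 = 102
k=4,i=4: res = 102+16 = 118
k=4,i=5: res = 118+20 = 138
k=4,i=6: res = 138+24 = 162
k=5,i=3: res = 162+15 = 177
k=5,i=4: res = 177+20 = 197
k=5,i=5: res = 197+25 = 222
k=5,i=6: res = 222+30 = 252
k=6,i=3: res = 252+18 = 270
k=6,i=4: res = 270+24 = 294
k=6,i=5: res = 294+30 = 324
k=6,i=6: res = 324+36 = 360

360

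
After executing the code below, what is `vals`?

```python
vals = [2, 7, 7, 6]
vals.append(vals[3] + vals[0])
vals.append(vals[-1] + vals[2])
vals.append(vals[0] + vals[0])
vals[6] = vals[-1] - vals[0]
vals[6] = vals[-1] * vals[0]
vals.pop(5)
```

append vals[3]+vals[0] = 6+2 = 8 → [2, 7, 7, 6, 8]
append vals[-1]+vals[2] = 8+7 = 15 → [2, 7, 7, 6, 8, 15]
append vals[0]+vals[0] = 2+2 = 4 → [2, 7, 7, 6, 8, 15, 4]
vals[6] = vals[-1]-vals[0] = 4-2 = 2 → [2, 7, 7, 6, 8, 15, 2]
vals[6] = vals[-1]*vals[0] = 2*2 = 4 → [2, 7, 7, 6, 8, 15, 4]
pop(5) removes 15 → [2, 7, 7, 6, 8, 4]

[2, 7, 7, 6, 8, 4]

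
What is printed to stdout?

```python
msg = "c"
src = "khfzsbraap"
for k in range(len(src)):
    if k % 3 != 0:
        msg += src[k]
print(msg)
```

chfsbaa

k=0: skip
k=1: add 'h' → 'ch'
k=2: add 'f' → 'chf'
k=3: skip
k=4: add 's' → 'chfs'
k=5: add 'b' → 'chfsb'
k=6: skip
k=7: add 'a' → 'chfsba'
k=8: add 'a' → 'chfsbaa'
k=9: skip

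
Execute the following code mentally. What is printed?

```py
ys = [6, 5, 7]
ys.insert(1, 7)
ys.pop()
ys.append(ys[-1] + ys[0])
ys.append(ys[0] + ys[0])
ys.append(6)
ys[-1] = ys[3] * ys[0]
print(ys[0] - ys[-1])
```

-60

insert 7 at 1 → [6, 7, 5, 7]
pop() removes 7 → [6, 7, 5]
append ys[-1]+ys[0] = 5+6 = 11 → [6, 7, 5, 11]
append ys[0]+ys[0] = 6+6 = 12 → [6, 7, 5, 11, 12]
append 6 → [6, 7, 5, 11, 12, 6]
ys[-1] = ys[3]*ys[0] = 11*6 = 66 → [6, 7, 5, 11, 12, 66]
ys[0]-ys[-1] = 6-66 = -60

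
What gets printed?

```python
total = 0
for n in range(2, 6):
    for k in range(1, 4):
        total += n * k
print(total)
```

n=2,k=1: total = 0+2 = 2
n=2,k=2: total = 2+4 = 6
n=2,k=3: total = 6+6 = 12
n=3,k=1: total = 12+3 = 15
n=3,k=2: total = 15+6 = 21
n=3,k=3: total = 21+9 = 30
n=4,k=1: total = 30+4 = 34
n=4,k=2: total = 34+8 = 42
n=4,k=3: total = 42+12 = 54
n=5,k=1: total = 54+5 = 59
n=5,k=2: total = 59+10 = 69
n=5,k=3: total = 69+15 = 84

84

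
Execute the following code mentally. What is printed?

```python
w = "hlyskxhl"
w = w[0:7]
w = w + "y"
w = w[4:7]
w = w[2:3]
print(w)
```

h

slice [0:7] → 'hlyskxh'
+ 'y' → 'hlyskxhy'
slice [4:7] → 'kxh'
slice [2:3] → 'h'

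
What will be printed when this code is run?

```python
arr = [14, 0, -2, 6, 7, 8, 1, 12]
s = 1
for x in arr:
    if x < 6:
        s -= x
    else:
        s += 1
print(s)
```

7

x=14: not <6, s = 1+1 = 2
x=0: <6, s = 2-0 = 2
x=-2: <6, s = 2-(-2) = 4
x=6: not <6, s = 4+1 = 5
x=7: not <6, s = 5+1 = 6
x=8: not <6, s = 6+1 = 7
x=1: <6, s = 7-1 = 6
x=12: not <6, s = 6+1 = 7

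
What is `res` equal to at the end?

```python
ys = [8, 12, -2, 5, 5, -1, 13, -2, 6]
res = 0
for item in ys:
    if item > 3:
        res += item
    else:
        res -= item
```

54

item=8: >3, res = 0+8 = 8
item=12: >3, res = 8+12 = 20
item=-2: not >3, res = 20-(-2) = 22
item=5: >3, res = 22+5 = 27
item=5: >3, res = 27+5 = 32
item=-1: not >3, res = 32-(-1) = 33
item=13: >3, res = 33+13 = 46
item=-2: not >3, res = 46-(-2) = 48
item=6: >3, res = 48+6 = 54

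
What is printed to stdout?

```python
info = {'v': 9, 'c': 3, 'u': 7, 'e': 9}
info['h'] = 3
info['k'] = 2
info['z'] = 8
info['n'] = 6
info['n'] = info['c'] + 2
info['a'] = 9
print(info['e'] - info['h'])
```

info['h'] = 3 → {'v': 9, 'c': 3, 'u': 7, 'e': 9, 'h': 3}
info['k'] = 2 → {'v': 9, 'c': 3, 'u': 7, 'e': 9, 'h': 3, 'k': 2}
info['z'] = 8 → {'v': 9, 'c': 3, 'u': 7, 'e': 9, 'h': 3, 'k': 2, 'z': 8}
info['n'] = 6 → {'v': 9, 'c': 3, 'u': 7, 'e': 9, 'h': 3, 'k': 2, 'z': 8, 'n': 6}
info['n'] = info['c']+2 = 5 → {'v': 9, 'c': 3, 'u': 7, 'e': 9, 'h': 3, 'k': 2, 'z': 8, 'n': 5}
info['a'] = 9 → {'v': 9, 'c': 3, 'u': 7, 'e': 9, 'h': 3, 'k': 2, 'z': 8, 'n': 5, 'a': 9}
info['e']-info['h'] = 9-3 = 6

6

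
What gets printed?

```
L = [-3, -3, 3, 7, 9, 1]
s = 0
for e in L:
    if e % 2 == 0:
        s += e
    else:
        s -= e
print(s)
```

e=-3: not even, s = 0-(-3) = 3
e=-3: not even, s = 3-(-3) = 6
e=3: not even, s = 6-3 = 3
e=7: not even, s = 3-7 = -4
e=9: not even, s = (-4)-9 = -13
e=1: not even, s = (-13)-1 = -14

-14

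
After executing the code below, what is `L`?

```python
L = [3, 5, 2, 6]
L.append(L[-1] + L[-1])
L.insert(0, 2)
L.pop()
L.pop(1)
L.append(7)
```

append L[-1]+L[-1] = 6+6 = 12 → [3, 5, 2, 6, 12]
insert 2 at 0 → [2, 3, 5, 2, 6, 12]
pop() removes 12 → [2, 3, 5, 2, 6]
pop(1) removes 3 → [2, 5, 2, 6]
append 7 → [2, 5, 2, 6, 7]

[2, 5, 2, 6, 7]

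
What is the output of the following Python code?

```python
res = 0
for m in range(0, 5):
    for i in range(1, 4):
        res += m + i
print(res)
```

60

m=0,i=1: res = 0+1 = 1
m=0,i=2: res = 1+2 = 3
m=0,i=3: res = 3+3 = 6
m=1,i=1: res = 6+2 = 8
m=1,i=2: res = 8+3 = 11
m=1,i=3: res = 11+4 = 15
m=2,i=1: res = 15+3 = 18
m=2,i=2: res = 18+4 = 22
m=2,i=3: res = 22+5 = 27
m=3,i=1: res = 27+4 = 31
m=3,i=2: res = 31+5 = 36
m=3,i=3: res = 36+6 = 42
m=4,i=1: res = 42+5 = 47
m=4,i=2: res = 47+6 = 53
m=4,i=3: res = 53+7 = 60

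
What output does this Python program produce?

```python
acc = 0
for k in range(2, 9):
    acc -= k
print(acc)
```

-35

k=2: acc = 0-2 = -2
k=3: acc = (-2)-3 = -5
k=4: acc = (-5)-4 = -9
k=5: acc = (-9)-5 = -14
k=6: acc = (-14)-6 = -20
k=7: acc = (-20)-7 = -27
k=8: acc = (-27)-8 = -35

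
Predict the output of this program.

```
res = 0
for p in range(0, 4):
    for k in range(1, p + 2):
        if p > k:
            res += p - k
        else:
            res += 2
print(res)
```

18

p=0,k=1: not 0>1, res = 0+2 = 2
p=1,k=1: not 1>1, res = 2+2 = 4
p=1,k=2: not 1>2, res = 4+2 = 6
p=2,k=1: 2>1, res = 6+1 = 7
p=2,k=2: not 2>2, res = 7+2 = 9
p=2,k=3: not 2>3, res = 9+2 = 11
p=3,k=1: 3>1, res = 11+2 = 13
p=3,k=2: 3>2, res = 13+1 = 14
p=3,k=3: not 3>3, res = 14+2 = 16
p=3,k=4: not 3>4, res = 16+2 = 18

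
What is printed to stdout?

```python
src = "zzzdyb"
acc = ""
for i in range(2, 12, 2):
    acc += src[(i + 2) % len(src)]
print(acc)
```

i=2: add src[4]='y' → 'y'
i=4: add src[0]='z' → 'yz'
i=6: add src[2]='z' → 'yzz'
i=8: add src[4]='y' → 'yzzy'
i=10: add src[0]='z' → 'yzzyz'

yzzyz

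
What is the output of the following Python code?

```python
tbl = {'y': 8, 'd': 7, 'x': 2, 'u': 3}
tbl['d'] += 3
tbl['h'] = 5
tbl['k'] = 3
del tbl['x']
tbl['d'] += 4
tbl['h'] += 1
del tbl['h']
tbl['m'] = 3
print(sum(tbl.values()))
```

tbl['d'] = 7+3 = 10 → {'y': 8, 'd': 10, 'x': 2, 'u': 3}
tbl['h'] = 5 → {'y': 8, 'd': 10, 'x': 2, 'u': 3, 'h': 5}
tbl['k'] = 3 → {'y': 8, 'd': 10, 'x': 2, 'u': 3, 'h': 5, 'k': 3}
del 'x' → {'y': 8, 'd': 10, 'u': 3, 'h': 5, 'k': 3}
tbl['d'] = 10+4 = 14 → {'y': 8, 'd': 14, 'u': 3, 'h': 5, 'k': 3}
tbl['h'] = 5+1 = 6 → {'y': 8, 'd': 14, 'u': 3, 'h': 6, 'k': 3}
del 'h' → {'y': 8, 'd': 14, 'u': 3, 'k': 3}
tbl['m'] = 3 → {'y': 8, 'd': 14, 'u': 3, 'k': 3, 'm': 3}
sum of values = 31

31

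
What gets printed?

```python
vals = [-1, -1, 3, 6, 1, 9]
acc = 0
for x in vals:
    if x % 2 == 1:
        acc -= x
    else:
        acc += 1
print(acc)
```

-10

x=-1: odd, acc = 0-(-1) = 1
x=-1: odd, acc = 1-(-1) = 2
x=3: odd, acc = 2-3 = -1
x=6: not odd, acc = (-1)+1 = 0
x=1: odd, acc = 0-1 = -1
x=9: odd, acc = (-1)-9 = -10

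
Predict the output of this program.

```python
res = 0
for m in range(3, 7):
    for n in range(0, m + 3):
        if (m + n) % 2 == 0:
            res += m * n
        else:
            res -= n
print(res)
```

m=3,n=0: odd sum, res = 0-0 = 0
m=3,n=1: even sum, res = 0+3 = 3
m=3,n=2: odd sum, res = 3-2 = 1
m=3,n=3: even sum, res = 1+9 = 10
m=3,n=4: odd sum, res = 10-4 = 6
m=3,n=5: even sum, res = 6+15 = 21
m=4,n=0: even sum, res = 21+0 = 21
m=4,n=1: odd sum, res = 21-1 = 20
m=4,n=2: even sum, res = 20+8 = 28
m=4,n=3: odd sum, res = 28-3 = 25
m=4,n=4: even sum, res = 25+16 = 41
m=4,n=5: odd sum, res = 41-5 = 36
m=4,n=6: even sum, res = 36+24 = 60
m=5,n=0: odd sum, res = 60-0 = 60
m=5,n=1: even sum, res = 60+5 = 65
m=5,n=2: odd sum, res = 65-2 = 63
m=5,n=3: even sum, res = 63+15 = 78
m=5,n=4: odd sum, res = 78-4 = 74
m=5,n=5: even sum, res = 74+25 = 99
m=5,n=6: odd sum, res = 99-6 = 93
m=5,n=7: even sum, res = 93+35 = 128
m=6,n=0: even sum, res = 128+0 = 128
m=6,n=1: odd sum, res = 128-1 = 127
m=6,n=2: even sum, res = 127+12 = 139
m=6,n=3: odd sum, res = 139-3 = 136
m=6,n=4: even sum, res = 136+24 = 160
m=6,n=5: odd sum, res = 160-5 = 155
m=6,n=6: even sum, res = 155+36 = 191
m=6,n=7: odd sum, res = 191-7 = 184
m=6,n=8: even sum, res = 184+48 = 232

232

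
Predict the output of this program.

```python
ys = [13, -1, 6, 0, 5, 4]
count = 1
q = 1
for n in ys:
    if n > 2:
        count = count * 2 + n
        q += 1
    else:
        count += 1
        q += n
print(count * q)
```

n=13: >2, count = 1*2+13 = 15; q=2
n=-1: not >2, count = 15+1 = 16; q=1
n=6: >2, count = 16*2+6 = 38; q=2
n=0: not >2, count = 38+1 = 39; q=2
n=5: >2, count = 39*2+5 = 83; q=3
n=4: >2, count = 83*2+4 = 170; q=4
count*q = 170*4 = 680

680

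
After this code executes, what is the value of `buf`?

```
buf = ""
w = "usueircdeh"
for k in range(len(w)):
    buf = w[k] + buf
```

'hedcrieusu'

k=0: prepend 'u' → 'u'
k=1: prepend 's' → 'su'
k=2: prepend 'u' → 'usu'
k=3: prepend 'e' → 'eusu'
k=4: prepend 'i' → 'ieusu'
k=5: prepend 'r' → 'rieusu'
k=6: prepend 'c' → 'crieusu'
k=7: prepend 'd' → 'dcrieusu'
k=8: prepend 'e' → 'edcrieusu'
k=9: prepend 'h' → 'hedcrieusu'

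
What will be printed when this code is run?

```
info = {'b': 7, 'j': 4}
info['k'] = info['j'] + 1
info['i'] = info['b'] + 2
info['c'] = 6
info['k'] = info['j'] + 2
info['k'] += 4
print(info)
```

{'b': 7, 'j': 4, 'k': 10, 'i': 9, 'c': 6}

info['k'] = info['j']+1 = 5 → {'b': 7, 'j': 4, 'k': 5}
info['i'] = info['b']+2 = 9 → {'b': 7, 'j': 4, 'k': 5, 'i': 9}
info['c'] = 6 → {'b': 7, 'j': 4, 'k': 5, 'i': 9, 'c': 6}
info['k'] = info['j']+2 = 6 → {'b': 7, 'j': 4, 'k': 6, 'i': 9, 'c': 6}
info['k'] = 6+4 = 10 → {'b': 7, 'j': 4, 'k': 10, 'i': 9, 'c': 6}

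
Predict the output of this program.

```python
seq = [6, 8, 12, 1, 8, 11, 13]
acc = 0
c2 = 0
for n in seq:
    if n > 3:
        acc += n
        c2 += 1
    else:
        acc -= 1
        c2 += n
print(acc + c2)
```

n=6: >3, acc = 0+6 = 6; c2=1
n=8: >3, acc = 6+8 = 14; c2=2
n=12: >3, acc = 14+12 = 26; c2=3
n=1: not >3, acc = 26-1 = 25; c2=4
n=8: >3, acc = 25+8 = 33; c2=5
n=11: >3, acc = 33+11 = 44; c2=6
n=13: >3, acc = 44+13 = 57; c2=7
acc+c2 = 57+7 = 64

64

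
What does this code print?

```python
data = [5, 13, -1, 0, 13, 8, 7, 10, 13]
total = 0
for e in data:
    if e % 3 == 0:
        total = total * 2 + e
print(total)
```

e=5: not %3==0
e=13: not %3==0
e=-1: not %3==0
e=0: %3==0, total = 0*2+0 = 0
e=13: not %3==0
e=8: not %3==0
e=7: not %3==0
e=10: not %3==0
e=13: not %3==0

0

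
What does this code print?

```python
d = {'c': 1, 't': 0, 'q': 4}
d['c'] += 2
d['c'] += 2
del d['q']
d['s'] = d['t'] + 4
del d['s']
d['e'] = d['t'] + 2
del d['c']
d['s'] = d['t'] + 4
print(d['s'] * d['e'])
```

d['c'] = 1+2 = 3 → {'c': 3, 't': 0, 'q': 4}
d['c'] = 3+2 = 5 → {'c': 5, 't': 0, 'q': 4}
del 'q' → {'c': 5, 't': 0}
d['s'] = d['t']+4 = 4 → {'c': 5, 't': 0, 's': 4}
del 's' → {'c': 5, 't': 0}
d['e'] = d['t']+2 = 2 → {'c': 5, 't': 0, 'e': 2}
del 'c' → {'t': 0, 'e': 2}
d['s'] = d['t']+4 = 4 → {'t': 0, 'e': 2, 's': 4}
d['s']*d['e'] = 4*2 = 8

8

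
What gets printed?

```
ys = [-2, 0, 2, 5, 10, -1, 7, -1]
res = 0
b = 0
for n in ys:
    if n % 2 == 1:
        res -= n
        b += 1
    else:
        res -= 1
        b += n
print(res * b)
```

-196

n=-2: not odd, res = 0-1 = -1; b=-2
n=0: not odd, res = (-1)-1 = -2; b=-2
n=2: not odd, res = (-2)-1 = -3; b=0
n=5: odd, res = (-3)-5 = -8; b=1
n=10: not odd, res = (-8)-1 = -9; b=11
n=-1: odd, res = (-9)-(-1) = -8; b=12
n=7: odd, res = (-8)-7 = -15; b=13
n=-1: odd, res = (-15)-(-1) = -14; b=14
res*b = (-14)*14 = -196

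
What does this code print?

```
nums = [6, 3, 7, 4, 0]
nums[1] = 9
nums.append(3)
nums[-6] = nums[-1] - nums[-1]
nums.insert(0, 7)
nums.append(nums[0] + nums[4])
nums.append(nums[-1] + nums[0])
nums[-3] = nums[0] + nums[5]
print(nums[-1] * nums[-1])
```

nums[1] = 9 → [6, 9, 7, 4, 0]
append 3 → [6, 9, 7, 4, 0, 3]
nums[-6] = nums[-1]-nums[-1] = 3-3 = 0 → [0, 9, 7, 4, 0, 3]
insert 7 at 0 → [7, 0, 9, 7, 4, 0, 3]
append nums[0]+nums[4] = 7+4 = 11 → [7, 0, 9, 7, 4, 0, 3, 11]
append nums[-1]+nums[0] = 11+7 = 18 → [7, 0, 9, 7, 4, 0, 3, 11, 18]
nums[-3] = nums[0]+nums[5] = 7+0 = 7 → [7, 0, 9, 7, 4, 0, 7, 11, 18]
nums[-1]*nums[-1] = 18*18 = 324

324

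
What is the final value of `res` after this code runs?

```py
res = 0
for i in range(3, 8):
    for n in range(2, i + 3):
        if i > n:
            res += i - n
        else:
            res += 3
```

80

i=3,n=2: 3>2, res = 0+1 = 1
i=3,n=3: not 3>3, res = 1+3 = 4
i=3,n=4: not 3>4, res = 4+3 = 7
i=3,n=5: not 3>5, res = 7+3 = 10
i=4,n=2: 4>2, res = 10+2 = 12
i=4,n=3: 4>3, res = 12+1 = 13
i=4,n=4: not 4>4, res = 13+3 = 16
i=4,n=5: not 4>5, res = 16+3 = 19
i=4,n=6: not 4>6, res = 19+3 = 22
i=5,n=2: 5>2, res = 22+3 = 25
i=5,n=3: 5>3, res = 25+2 = 27
i=5,n=4: 5>4, res = 27+1 = 28
i=5,n=5: not 5>5, res = 28+3 = 31
i=5,n=6: not 5>6, res = 31+3 = 34
i=5,n=7: not 5>7, res = 34+3 = 37
i=6,n=2: 6>2, res = 37+4 = 41
i=6,n=3: 6>3, res = 41+3 = 44
i=6,n=4: 6>4, res = 44+2 = 46
i=6,n=5: 6>5, res = 46+1 = 47
i=6,n=6: not 6>6, res = 47+3 = 50
i=6,n=7: not 6>7, res = 50+3 = 53
i=6,n=8: not 6>8, res = 53+3 = 56
i=7,n=2: 7>2, res = 56+5 = 61
i=7,n=3: 7>3, res = 61+4 = 65
i=7,n=4: 7>4, res = 65+3 = 68
i=7,n=5: 7>5, res = 68+2 = 70
i=7,n=6: 7>6, res = 70+1 = 71
i=7,n=7: not 7>7, res = 71+3 = 74
i=7,n=8: not 7>8, res = 74+3 = 77
i=7,n=9: not 7>9, res = 77+3 = 80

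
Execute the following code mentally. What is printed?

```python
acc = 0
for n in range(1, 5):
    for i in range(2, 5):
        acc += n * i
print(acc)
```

90

n=1,i=2: acc = 0+2 = 2
n=1,i=3: acc = 2+3 = 5
n=1,i=4: acc = 5+4 = 9
n=2,i=2: acc = 9+4 = 13
n=2,i=3: acc = 13+6 = 19
n=2,i=4: acc = 19+8 = 27
n=3,i=2: acc = 27+6 = 33
n=3,i=3: acc = 33+9 = 42
n=3,i=4: acc = 42+12 = 54
n=4,i=2: acc = 54+8 = 62
n=4,i=3: acc = 62+12 = 74
n=4,i=4: acc = 74+16 = 90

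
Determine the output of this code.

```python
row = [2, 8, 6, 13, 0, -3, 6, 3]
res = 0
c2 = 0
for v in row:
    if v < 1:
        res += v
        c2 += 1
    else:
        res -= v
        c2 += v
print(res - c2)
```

v=2: not <1, res = 0-2 = -2; c2=2
v=8: not <1, res = (-2)-8 = -10; c2=10
v=6: not <1, res = (-10)-6 = -16; c2=16
v=13: not <1, res = (-16)-13 = -29; c2=29
v=0: <1, res = (-29)+0 = -29; c2=30
v=-3: <1, res = (-29)+(-3) = -32; c2=31
v=6: not <1, res = (-32)-6 = -38; c2=37
v=3: not <1, res = (-38)-3 = -41; c2=40
res-c2 = (-41)-40 = -81

-81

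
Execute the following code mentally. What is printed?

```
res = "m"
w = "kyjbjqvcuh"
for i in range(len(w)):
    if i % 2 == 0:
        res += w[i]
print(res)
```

i=0: add 'k' → 'mk'
i=1: skip
i=2: add 'j' → 'mkj'
i=3: skip
i=4: add 'j' → 'mkjj'
i=5: skip
i=6: add 'v' → 'mkjjv'
i=7: skip
i=8: add 'u' → 'mkjjvu'
i=9: skip

mkjjvu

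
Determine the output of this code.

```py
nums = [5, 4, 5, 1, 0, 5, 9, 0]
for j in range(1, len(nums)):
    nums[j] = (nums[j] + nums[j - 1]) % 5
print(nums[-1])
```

j=1: nums[1] = (4+5)%5 = 4 → [5, 4, 5, 1, 0, 5, 9, 0]
j=2: nums[2] = (5+4)%5 = 4 → [5, 4, 4, 1, 0, 5, 9, 0]
j=3: nums[3] = (1+4)%5 = 0 → [5, 4, 4, 0, 0, 5, 9, 0]
j=4: nums[4] = (0+0)%5 = 0 → [5, 4, 4, 0, 0, 5, 9, 0]
j=5: nums[5] = (5+0)%5 = 0 → [5, 4, 4, 0, 0, 0, 9, 0]
j=6: nums[6] = (9+0)%5 = 4 → [5, 4, 4, 0, 0, 0, 4, 0]
j=7: nums[7] = (0+4)%5 = 4 → [5, 4, 4, 0, 0, 0, 4, 4]

4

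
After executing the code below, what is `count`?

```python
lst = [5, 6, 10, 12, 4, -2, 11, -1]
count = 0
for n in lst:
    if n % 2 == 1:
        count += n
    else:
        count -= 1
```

n=5: odd, count = 0+5 = 5
n=6: not odd, count = 5-1 = 4
n=10: not odd, count = 4-1 = 3
n=12: not odd, count = 3-1 = 2
n=4: not odd, count = 2-1 = 1
n=-2: not odd, count = 1-1 = 0
n=11: odd, count = 0+11 = 11
n=-1: odd, count = 11+(-1) = 10

10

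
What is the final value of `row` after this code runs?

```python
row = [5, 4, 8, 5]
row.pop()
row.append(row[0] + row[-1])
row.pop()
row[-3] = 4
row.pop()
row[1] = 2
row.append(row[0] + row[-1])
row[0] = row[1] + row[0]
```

pop() removes 5 → [5, 4, 8]
append row[0]+row[-1] = 5+8 = 13 → [5, 4, 8, 13]
pop() removes 13 → [5, 4, 8]
row[-3] = 4 → [4, 4, 8]
pop() removes 8 → [4, 4]
row[1] = 2 → [4, 2]
append row[0]+row[-1] = 4+2 = 6 → [4, 2, 6]
row[0] = row[1]+row[0] = 2+4 = 6 → [6, 2, 6]

[6, 2, 6]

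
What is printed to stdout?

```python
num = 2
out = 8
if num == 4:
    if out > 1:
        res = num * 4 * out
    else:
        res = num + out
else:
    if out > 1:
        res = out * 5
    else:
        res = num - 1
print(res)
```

40

num=2, out=8
num == 4 is False; out > 1 is True
→ res = out * 5 = 40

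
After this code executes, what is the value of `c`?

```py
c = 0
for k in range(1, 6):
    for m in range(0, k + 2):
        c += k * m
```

k=1,m=0: c = 0+0 = 0
k=1,m=1: c = 0+1 = 1
k=1,m=2: c = 1+2 = 3
k=2,m=0: c = 3+0 = 3
k=2,m=1: c = 3+2 = 5
k=2,m=2: c = 5+4 = 9
k=2,m=3: c = 9+6 = 15
k=3,m=0: c = 15+0 = 15
k=3,m=1: c = 15+3 = 18
k=3,m=2: c = 18+6 = 24
k=3,m=3: c = 24+9 = 33
k=3,m=4: c = 33+12 = 45
k=4,m=0: c = 45+0 = 45
k=4,m=1: c = 45+4 = 49
k=4,m=2: c = 49+8 = 57
k=4,m=3: c = 57+12 = 69
k=4,m=4: c = 69+16 = 85
k=4,m=5: c = 85+20 = 105
k=5,m=0: c = 105+0 = 105
k=5,m=1: c = 105+5 = 110
k=5,m=2: c = 110+10 = 120
k=5,m=3: c = 120+15 = 135
k=5,m=4: c = 135+20 = 155
k=5,m=5: c = 155+25 = 180
k=5,m=6: c = 180+30 = 210

210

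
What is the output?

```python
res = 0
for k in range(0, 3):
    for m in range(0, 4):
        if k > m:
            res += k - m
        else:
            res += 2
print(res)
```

k=0,m=0: not 0>0, res = 0+2 = 2
k=0,m=1: not 0>1, res = 2+2 = 4
k=0,m=2: not 0>2, res = 4+2 = 6
k=0,m=3: not 0>3, res = 6+2 = 8
k=1,m=0: 1>0, res = 8+1 = 9
k=1,m=1: not 1>1, res = 9+2 = 11
k=1,m=2: not 1>2, res = 11+2 = 13
k=1,m=3: not 1>3, res = 13+2 = 15
k=2,m=0: 2>0, res = 15+2 = 17
k=2,m=1: 2>1, res = 17+1 = 18
k=2,m=2: not 2>2, res = 18+2 = 20
k=2,m=3: not 2>3, res = 20+2 = 22

22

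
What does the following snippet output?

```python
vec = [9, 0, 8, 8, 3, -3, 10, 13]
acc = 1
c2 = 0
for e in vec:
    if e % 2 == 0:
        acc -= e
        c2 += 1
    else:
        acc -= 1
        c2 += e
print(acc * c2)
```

-754

e=9: not even, acc = 1-1 = 0; c2=9
e=0: even, acc = 0-0 = 0; c2=10
e=8: even, acc = 0-8 = -8; c2=11
e=8: even, acc = (-8)-8 = -16; c2=12
e=3: not even, acc = (-16)-1 = -17; c2=15
e=-3: not even, acc = (-17)-1 = -18; c2=12
e=10: even, acc = (-18)-10 = -28; c2=13
e=13: not even, acc = (-28)-1 = -29; c2=26
acc*c2 = (-29)*26 = -754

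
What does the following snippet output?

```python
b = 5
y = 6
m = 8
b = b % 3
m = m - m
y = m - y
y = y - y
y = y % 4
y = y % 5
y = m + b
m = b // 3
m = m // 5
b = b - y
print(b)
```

0

b = 5%3 = 2
m = 8-8 = 0
y = 0-6 = -6
y = (-6)-(-6) = 0
y = 0%4 = 0
y = 0%5 = 0
y = 0+2 = 2
m = 2//3 = 0
m = 0//5 = 0
b = 2-2 = 0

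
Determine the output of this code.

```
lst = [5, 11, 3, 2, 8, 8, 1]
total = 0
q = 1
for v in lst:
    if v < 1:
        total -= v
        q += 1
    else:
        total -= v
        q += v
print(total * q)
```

v=5: not <1, total = 0-5 = -5; q=6
v=11: not <1, total = (-5)-11 = -16; q=17
v=3: not <1, total = (-16)-3 = -19; q=20
v=2: not <1, total = (-19)-2 = -21; q=22
v=8: not <1, total = (-21)-8 = -29; q=30
v=8: not <1, total = (-29)-8 = -37; q=38
v=1: not <1, total = (-37)-1 = -38; q=39
total*q = (-38)*39 = -1482

-1482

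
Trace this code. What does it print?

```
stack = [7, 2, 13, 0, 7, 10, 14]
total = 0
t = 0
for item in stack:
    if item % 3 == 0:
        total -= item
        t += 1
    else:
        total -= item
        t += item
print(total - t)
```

item=7: not %3==0, total = 0-7 = -7; t=7
item=2: not %3==0, total = (-7)-2 = -9; t=9
item=13: not %3==0, total = (-9)-13 = -22; t=22
item=0: %3==0, total = (-22)-0 = -22; t=23
item=7: not %3==0, total = (-22)-7 = -29; t=30
item=10: not %3==0, total = (-29)-10 = -39; t=40
item=14: not %3==0, total = (-39)-14 = -53; t=54
total-t = (-53)-54 = -107

-107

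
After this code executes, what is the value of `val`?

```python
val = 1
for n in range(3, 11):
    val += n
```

53

n=3: val = 1+3 = 4
n=4: val = 4+4 = 8
n=5: val = 8+5 = 13
n=6: val = 13+6 = 19
n=7: val = 19+7 = 26
n=8: val = 26+8 = 34
n=9: val = 34+9 = 43
n=10: val = 43+10 = 53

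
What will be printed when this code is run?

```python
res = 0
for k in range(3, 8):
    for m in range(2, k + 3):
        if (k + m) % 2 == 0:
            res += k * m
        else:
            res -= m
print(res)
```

374

k=3,m=2: odd sum, res = 0-2 = -2
k=3,m=3: even sum, res = (-2)+9 = 7
k=3,m=4: odd sum, res = 7-4 = 3
k=3,m=5: even sum, res = 3+15 = 18
k=4,m=2: even sum, res = 18+8 = 26
k=4,m=3: odd sum, res = 26-3 = 23
k=4,m=4: even sum, res = 23+16 = 39
k=4,m=5: odd sum, res = 39-5 = 34
k=4,m=6: even sum, res = 34+24 = 58
k=5,m=2: odd sum, res = 58-2 = 56
k=5,m=3: even sum, res = 56+15 = 71
k=5,m=4: odd sum, res = 71-4 = 67
k=5,m=5: even sum, res = 67+25 = 92
k=5,m=6: odd sum, res = 92-6 = 86
k=5,m=7: even sum, res = 86+35 = 121
k=6,m=2: even sum, res = 121+12 = 133
k=6,m=3: odd sum, res = 133-3 = 130
k=6,m=4: even sum, res = 130+24 = 154
k=6,m=5: odd sum, res = 154-5 = 149
k=6,m=6: even sum, res = 149+36 = 185
k=6,m=7: odd sum, res = 185-7 = 178
k=6,m=8: even sum, res = 178+48 = 226
k=7,m=2: odd sum, res = 226-2 = 224
k=7,m=3: even sum, res = 224+21 = 245
k=7,m=4: odd sum, res = 245-4 = 241
k=7,m=5: even sum, res = 241+35 = 276
k=7,m=6: odd sum, res = 276-6 = 270
k=7,m=7: even sum, res = 270+49 = 319
k=7,m=8: odd sum, res = 319-8 = 311
k=7,m=9: even sum, res = 311+63 = 374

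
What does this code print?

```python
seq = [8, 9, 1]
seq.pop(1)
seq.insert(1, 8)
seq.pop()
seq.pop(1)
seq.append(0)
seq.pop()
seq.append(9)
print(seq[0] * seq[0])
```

pop(1) removes 9 → [8, 1]
insert 8 at 1 → [8, 8, 1]
pop() removes 1 → [8, 8]
pop(1) removes 8 → [8]
append 0 → [8, 0]
pop() removes 0 → [8]
append 9 → [8, 9]
seq[0]*seq[0] = 8*8 = 64

64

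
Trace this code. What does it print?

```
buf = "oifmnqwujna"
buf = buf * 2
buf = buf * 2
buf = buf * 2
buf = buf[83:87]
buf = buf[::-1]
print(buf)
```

repeat ×2 → 'oifmnqwujnaoifmnqwujna'
repeat ×2 → 'oifmnqwujnaoifmnqwujnaoifmnqwujnaoifmnqwujna'
repeat ×2 → 'oifmnqwujnaoifmnqwujnaoifmnqwujnaoifmnqwujnaoifmnqwujnaoifmnqwujnaoifmnqwujnaoifmnqwujna'
slice [83:87] → 'wujn'
reverse → 'njuw'

njuw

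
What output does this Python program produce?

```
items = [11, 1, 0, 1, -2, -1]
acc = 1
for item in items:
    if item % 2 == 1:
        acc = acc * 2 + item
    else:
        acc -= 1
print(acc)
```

item=11: odd, acc = 1*2+11 = 13
item=1: odd, acc = 13*2+1 = 27
item=0: not odd, acc = 27-1 = 26
item=1: odd, acc = 26*2+1 = 53
item=-2: not odd, acc = 53-1 = 52
item=-1: odd, acc = 52*2+(-1) = 103

103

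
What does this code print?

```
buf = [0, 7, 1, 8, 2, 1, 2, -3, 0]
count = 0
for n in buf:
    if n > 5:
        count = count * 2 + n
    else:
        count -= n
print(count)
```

n=0: not >5, count = 0-0 = 0
n=7: >5, count = 0*2+7 = 7
n=1: not >5, count = 7-1 = 6
n=8: >5, count = 6*2+8 = 20
n=2: not >5, count = 20-2 = 18
n=1: not >5, count = 18-1 = 17
n=2: not >5, count = 17-2 = 15
n=-3: not >5, count = 15-(-3) = 18
n=0: not >5, count = 18-0 = 18

18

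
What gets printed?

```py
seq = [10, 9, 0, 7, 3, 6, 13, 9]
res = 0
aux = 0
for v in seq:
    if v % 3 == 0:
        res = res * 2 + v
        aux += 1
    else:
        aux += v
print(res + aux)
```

212

v=10: not %3==0; aux=10
v=9: %3==0, res = 0*2+9 = 9; aux=11
v=0: %3==0, res = 9*2+0 = 18; aux=12
v=7: not %3==0; aux=19
v=3: %3==0, res = 18*2+3 = 39; aux=20
v=6: %3==0, res = 39*2+6 = 84; aux=21
v=13: not %3==0; aux=34
v=9: %3==0, res = 84*2+9 = 177; aux=35
res+aux = 177+35 = 212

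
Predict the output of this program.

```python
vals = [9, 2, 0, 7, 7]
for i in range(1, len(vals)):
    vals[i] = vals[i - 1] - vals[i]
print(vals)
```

i=1: vals[1] = 9-2 = 7 → [9, 7, 0, 7, 7]
i=2: vals[2] = 7-0 = 7 → [9, 7, 7, 7, 7]
i=3: vals[3] = 7-7 = 0 → [9, 7, 7, 0, 7]
i=4: vals[4] = 0-7 = -7 → [9, 7, 7, 0, -7]

[9, 7, 7, 0, -7]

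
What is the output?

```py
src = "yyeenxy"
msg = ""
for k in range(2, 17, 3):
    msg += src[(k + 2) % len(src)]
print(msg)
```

k=2: add src[4]='n' → 'n'
k=5: add src[0]='y' → 'ny'
k=8: add src[3]='e' → 'nye'
k=11: add src[6]='y' → 'nyey'
k=14: add src[2]='e' → 'nyeye'

nyeye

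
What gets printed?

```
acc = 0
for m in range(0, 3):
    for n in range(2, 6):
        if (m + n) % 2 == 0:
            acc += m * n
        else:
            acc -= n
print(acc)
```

-2

m=0,n=2: even sum, acc = 0+0 = 0
m=0,n=3: odd sum, acc = 0-3 = -3
m=0,n=4: even sum, acc = (-3)+0 = -3
m=0,n=5: odd sum, acc = (-3)-5 = -8
m=1,n=2: odd sum, acc = (-8)-2 = -10
m=1,n=3: even sum, acc = (-10)+3 = -7
m=1,n=4: odd sum, acc = (-7)-4 = -11
m=1,n=5: even sum, acc = (-11)+5 = -6
m=2,n=2: even sum, acc = (-6)+4 = -2
m=2,n=3: odd sum, acc = (-2)-3 = -5
m=2,n=4: even sum, acc = (-5)+8 = 3
m=2,n=5: odd sum, acc = 3-5 = -2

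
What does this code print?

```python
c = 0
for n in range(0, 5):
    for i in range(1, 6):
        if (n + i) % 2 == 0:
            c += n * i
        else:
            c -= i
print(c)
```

33

n=0,i=1: odd sum, c = 0-1 = -1
n=0,i=2: even sum, c = (-1)+0 = -1
n=0,i=3: odd sum, c = (-1)-3 = -4
n=0,i=4: even sum, c = (-4)+0 = -4
n=0,i=5: odd sum, c = (-4)-5 = -9
n=1,i=1: even sum, c = (-9)+1 = -8
n=1,i=2: odd sum, c = (-8)-2 = -10
n=1,i=3: even sum, c = (-10)+3 = -7
n=1,i=4: odd sum, c = (-7)-4 = -11
n=1,i=5: even sum, c = (-11)+5 = -6
n=2,i=1: odd sum, c = (-6)-1 = -7
n=2,i=2: even sum, c = (-7)+4 = -3
n=2,i=3: odd sum, c = (-3)-3 = -6
n=2,i=4: even sum, c = (-6)+8 = 2
n=2,i=5: odd sum, c = 2-5 = -3
n=3,i=1: even sum, c = (-3)+3 = 0
n=3,i=2: odd sum, c = 0-2 = -2
n=3,i=3: even sum, c = (-2)+9 = 7
n=3,i=4: odd sum, c = 7-4 = 3
n=3,i=5: even sum, c = 3+15 = 18
n=4,i=1: odd sum, c = 18-1 = 17
n=4,i=2: even sum, c = 17+8 = 25
n=4,i=3: odd sum, c = 25-3 = 22
n=4,i=4: even sum, c = 22+16 = 38
n=4,i=5: odd sum, c = 38-5 = 33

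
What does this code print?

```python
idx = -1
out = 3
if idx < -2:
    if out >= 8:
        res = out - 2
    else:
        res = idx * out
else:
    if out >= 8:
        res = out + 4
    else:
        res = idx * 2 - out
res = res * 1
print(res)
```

idx=-1, out=3
idx < -2 is False; out >= 8 is False
→ res = idx * 2 - out = -5
res = (-5)*1 = -5

-5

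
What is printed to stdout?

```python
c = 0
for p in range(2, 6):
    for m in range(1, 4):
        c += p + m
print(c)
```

p=2,m=1: c = 0+3 = 3
p=2,m=2: c = 3+4 = 7
p=2,m=3: c = 7+5 = 12
p=3,m=1: c = 12+4 = 16
p=3,m=2: c = 16+5 = 21
p=3,m=3: c = 21+6 = 27
p=4,m=1: c = 27+5 = 32
p=4,m=2: c = 32+6 = 38
p=4,m=3: c = 38+7 = 45
p=5,m=1: c = 45+6 = 51
p=5,m=2: c = 51+7 = 58
p=5,m=3: c = 58+8 = 66

66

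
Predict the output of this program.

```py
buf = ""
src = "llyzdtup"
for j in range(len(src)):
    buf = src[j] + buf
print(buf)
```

putdzyll

j=0: prepend 'l' → 'l'
j=1: prepend 'l' → 'll'
j=2: prepend 'y' → 'yll'
j=3: prepend 'z' → 'zyll'
j=4: prepend 'd' → 'dzyll'
j=5: prepend 't' → 'tdzyll'
j=6: prepend 'u' → 'utdzyll'
j=7: prepend 'p' → 'putdzyll'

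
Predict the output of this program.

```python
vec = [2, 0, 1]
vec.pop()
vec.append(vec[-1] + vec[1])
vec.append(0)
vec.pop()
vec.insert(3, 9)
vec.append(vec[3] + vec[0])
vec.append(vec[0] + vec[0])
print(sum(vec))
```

pop() removes 1 → [2, 0]
append vec[-1]+vec[1] = 0+0 = 0 → [2, 0, 0]
append 0 → [2, 0, 0, 0]
pop() removes 0 → [2, 0, 0]
insert 9 at 3 → [2, 0, 0, 9]
append vec[3]+vec[0] = 9+2 = 11 → [2, 0, 0, 9, 11]
append vec[0]+vec[0] = 2+2 = 4 → [2, 0, 0, 9, 11, 4]
sum = 26

26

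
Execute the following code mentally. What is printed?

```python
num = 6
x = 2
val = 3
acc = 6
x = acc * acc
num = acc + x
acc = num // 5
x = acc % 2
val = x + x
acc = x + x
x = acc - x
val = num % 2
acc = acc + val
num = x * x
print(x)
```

0

x = 6*6 = 36
num = 6+36 = 42
acc = 42//5 = 8
x = 8%2 = 0
val = 0+0 = 0
acc = 0+0 = 0
x = 0-0 = 0
val = 42%2 = 0
acc = 0+0 = 0
num = 0*0 = 0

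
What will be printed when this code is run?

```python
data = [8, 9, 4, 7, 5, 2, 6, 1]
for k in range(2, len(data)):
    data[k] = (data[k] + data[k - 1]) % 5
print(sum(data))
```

29

k=2: data[2] = (4+9)%5 = 3 → [8, 9, 3, 7, 5, 2, 6, 1]
k=3: data[3] = (7+3)%5 = 0 → [8, 9, 3, 0, 5, 2, 6, 1]
k=4: data[4] = (5+0)%5 = 0 → [8, 9, 3, 0, 0, 2, 6, 1]
k=5: data[5] = (2+0)%5 = 2 → [8, 9, 3, 0, 0, 2, 6, 1]
k=6: data[6] = (6+2)%5 = 3 → [8, 9, 3, 0, 0, 2, 3, 1]
k=7: data[7] = (1+3)%5 = 4 → [8, 9, 3, 0, 0, 2, 3, 4]
sum = 29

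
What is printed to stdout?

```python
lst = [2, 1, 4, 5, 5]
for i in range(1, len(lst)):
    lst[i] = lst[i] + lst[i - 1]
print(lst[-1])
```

i=1: lst[1] = 1+2 = 3 → [2, 3, 4, 5, 5]
i=2: lst[2] = 4+3 = 7 → [2, 3, 7, 5, 5]
i=3: lst[3] = 5+7 = 12 → [2, 3, 7, 12, 5]
i=4: lst[4] = 5+12 = 17 → [2, 3, 7, 12, 17]

17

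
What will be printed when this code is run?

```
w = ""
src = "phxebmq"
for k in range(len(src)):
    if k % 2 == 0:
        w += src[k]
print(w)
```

pxbq

k=0: add 'p' → 'p'
k=1: skip
k=2: add 'x' → 'px'
k=3: skip
k=4: add 'b' → 'pxb'
k=5: skip
k=6: add 'q' → 'pxbq'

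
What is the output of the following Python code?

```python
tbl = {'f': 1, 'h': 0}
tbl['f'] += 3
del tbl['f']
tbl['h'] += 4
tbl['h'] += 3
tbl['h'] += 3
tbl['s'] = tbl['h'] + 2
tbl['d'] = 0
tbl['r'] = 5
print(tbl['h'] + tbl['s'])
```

22

tbl['f'] = 1+3 = 4 → {'f': 4, 'h': 0}
del 'f' → {'h': 0}
tbl['h'] = 0+4 = 4 → {'h': 4}
tbl['h'] = 4+3 = 7 → {'h': 7}
tbl['h'] = 7+3 = 10 → {'h': 10}
tbl['s'] = tbl['h']+2 = 12 → {'h': 10, 's': 12}
tbl['d'] = 0 → {'h': 10, 's': 12, 'd': 0}
tbl['r'] = 5 → {'h': 10, 's': 12, 'd': 0, 'r': 5}
tbl['h']+tbl['s'] = 10+12 = 22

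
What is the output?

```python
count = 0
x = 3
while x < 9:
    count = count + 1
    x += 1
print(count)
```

6

x=3: count = 0+1 = 1
x=4: count = 1+1 = 2
x=5: count = 2+1 = 3
x=6: count = 3+1 = 4
x=7: count = 4+1 = 5
x=8: count = 5+1 = 6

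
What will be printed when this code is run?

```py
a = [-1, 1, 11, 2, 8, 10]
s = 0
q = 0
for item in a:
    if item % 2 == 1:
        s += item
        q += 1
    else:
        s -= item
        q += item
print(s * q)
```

-207

item=-1: odd, s = 0+(-1) = -1; q=1
item=1: odd, s = (-1)+1 = 0; q=2
item=11: odd, s = 0+11 = 11; q=3
item=2: not odd, s = 11-2 = 9; q=5
item=8: not odd, s = 9-8 = 1; q=13
item=10: not odd, s = 1-10 = -9; q=23
s*q = (-9)*23 = -207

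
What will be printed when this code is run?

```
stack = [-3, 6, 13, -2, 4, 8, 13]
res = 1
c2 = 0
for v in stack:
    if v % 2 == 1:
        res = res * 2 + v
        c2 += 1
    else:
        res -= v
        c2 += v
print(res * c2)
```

-171

v=-3: odd, res = 1*2+(-3) = -1; c2=1
v=6: not odd, res = (-1)-6 = -7; c2=7
v=13: odd, res = (-7)*2+13 = -1; c2=8
v=-2: not odd, res = (-1)-(-2) = 1; c2=6
v=4: not odd, res = 1-4 = -3; c2=10
v=8: not odd, res = (-3)-8 = -11; c2=18
v=13: odd, res = (-11)*2+13 = -9; c2=19
res*c2 = (-9)*19 = -171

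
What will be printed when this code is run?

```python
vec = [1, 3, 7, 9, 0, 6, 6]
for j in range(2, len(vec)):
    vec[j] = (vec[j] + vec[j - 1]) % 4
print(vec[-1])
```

j=2: vec[2] = (7+3)%4 = 2 → [1, 3, 2, 9, 0, 6, 6]
j=3: vec[3] = (9+2)%4 = 3 → [1, 3, 2, 3, 0, 6, 6]
j=4: vec[4] = (0+3)%4 = 3 → [1, 3, 2, 3, 3, 6, 6]
j=5: vec[5] = (6+3)%4 = 1 → [1, 3, 2, 3, 3, 1, 6]
j=6: vec[6] = (6+1)%4 = 3 → [1, 3, 2, 3, 3, 1, 3]

3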